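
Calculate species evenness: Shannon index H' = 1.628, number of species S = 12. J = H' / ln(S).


ln(12) = 2.48491
J = H' / ln(S) = 1.628 / 2.48491 = 0.655155 ≈ 0.6552

0.6552


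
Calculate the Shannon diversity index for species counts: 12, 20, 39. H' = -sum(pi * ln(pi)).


Total N = 12 + 20 + 39 = 71
Per-species terms:
  p = 12/71 = 0.169014; ln(p) = -1.777774; p*ln(p) = 0.169014 * (-1.777774) = -0.300469
  p = 20/71 = 0.281690; ln(p) = -1.266948; p*ln(p) = 0.281690 * (-1.266948) = -0.356887
  p = 39/71 = 0.549296; ln(p) = -0.599118; p*ln(p) = 0.549296 * (-0.599118) = -0.329093
sum(p*ln(p)) = (-0.300469) + (-0.356887) + (-0.329093) = -0.986449
H' = -(-0.986449) = 0.986449 ≈ 0.9864

0.9864


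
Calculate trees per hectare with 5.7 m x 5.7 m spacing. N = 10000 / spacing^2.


N = 10000 / 5.7^2 = 10000 / 32.49 = 307.787 ≈ 308 trees/ha

308 trees/ha


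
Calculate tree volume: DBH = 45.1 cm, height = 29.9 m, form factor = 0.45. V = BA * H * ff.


(D/200)^2 = (45.1/200)^2 = 0.2255^2 = 0.05085025
BA = 3.141593 * 0.05085025 = 0.159751 m^2
V = 0.159751 * 29.9 * 0.45 = 2.14945 ≈ 2.149 m^3

2.149 m^3


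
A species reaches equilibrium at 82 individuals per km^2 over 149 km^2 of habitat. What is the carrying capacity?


K = 82 * 149 = 12218 individuals

12218 individuals


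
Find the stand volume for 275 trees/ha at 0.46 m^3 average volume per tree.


V_stand = 275 * 0.46 = 126.5 m^3/ha

126.5 m^3/ha


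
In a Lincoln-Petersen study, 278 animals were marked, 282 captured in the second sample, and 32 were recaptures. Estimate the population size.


N = M * C / R = 278 * 282 / 32 = 78396 / 32 = 2449.88 ≈ 2450

2450 individuals


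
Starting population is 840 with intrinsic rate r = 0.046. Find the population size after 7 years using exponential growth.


r*t = 0.046 * 7 = 0.322
exp(0.322) = 1.37988
N = 840 * 1.37988 = 1159.10 ≈ 1159

1159


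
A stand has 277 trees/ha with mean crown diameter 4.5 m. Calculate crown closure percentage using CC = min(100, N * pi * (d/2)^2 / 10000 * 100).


(d/2)^2 = (4.5/2)^2 = 2.25^2 = 5.0625
Crown area = 3.141593 * 5.0625 = 15.9043 m^2
N * area / 10000 * 100 = 277 * 15.9043 / 10000 * 100 = 44.0549
CC = min(100, 44.0549) = 44.0549 ≈ 44.1%

44.1%


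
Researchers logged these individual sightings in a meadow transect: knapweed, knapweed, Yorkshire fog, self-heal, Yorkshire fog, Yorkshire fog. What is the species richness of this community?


Total individuals logged = 6
Distinct species (count of individuals): knapweed (2), Yorkshire fog (3), self-heal (1)
Species richness = number of distinct species = 3

3


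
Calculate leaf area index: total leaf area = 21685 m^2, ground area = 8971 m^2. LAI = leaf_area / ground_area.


LAI = 21685 / 8971 = 2.4172 ≈ 2.42

2.42


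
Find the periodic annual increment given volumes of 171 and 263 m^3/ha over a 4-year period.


PAI = (V2 - V1) / period = (263 - 171) / 4 = 92 / 4 = 23.00 m^3/ha/yr

23.00 m^3/ha/yr


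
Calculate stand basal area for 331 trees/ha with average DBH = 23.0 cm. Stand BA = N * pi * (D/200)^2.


(D/200)^2 = (23.0/200)^2 = 0.115^2 = 0.013225
Individual BA = 3.141593 * 0.013225 = 0.0415476 m^2
Stand BA = 331 * 0.0415476 = 13.7523 ≈ 13.75 m^2/ha

13.75 m^2/ha


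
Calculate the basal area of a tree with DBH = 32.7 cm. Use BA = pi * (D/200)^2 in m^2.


D/200 = 32.7/200 = 0.1635 m
(D/200)^2 = 0.1635^2 = 0.02673225
BA = 3.141593 * 0.02673225 = 0.0839818 ≈ 0.0840 m^2

0.0840 m^2


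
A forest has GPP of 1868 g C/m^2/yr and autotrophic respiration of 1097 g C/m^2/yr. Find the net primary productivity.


NPP = GPP - Ra = 1868 - 1097 = 771 g C/m^2/yr

771 g C/m^2/yr


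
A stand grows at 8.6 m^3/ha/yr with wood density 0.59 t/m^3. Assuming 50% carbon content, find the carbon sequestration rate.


C = 8.6 * 0.59 * 0.5 = 2.537 ≈ 2.54 t C/ha/yr

2.54 t C/ha/yr


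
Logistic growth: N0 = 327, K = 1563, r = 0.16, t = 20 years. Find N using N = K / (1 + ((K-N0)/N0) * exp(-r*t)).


(K - N0)/N0 = (1563 - 327)/327 = 1236/327 = 3.77982
r*t = 0.16 * 20 = 3.2; exp(-3.2) = 0.0407622
3.77982 * 0.0407622 = 0.154074
1 + 0.154074 = 1.15407
N = 1563 / 1.15407 = 1354.34 ≈ 1354

1354


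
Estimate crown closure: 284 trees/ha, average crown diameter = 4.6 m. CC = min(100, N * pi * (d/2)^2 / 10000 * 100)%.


(d/2)^2 = (4.6/2)^2 = 2.3^2 = 5.29
Crown area = 3.141593 * 5.29 = 16.6190 m^2
N * area / 10000 * 100 = 284 * 16.6190 / 10000 * 100 = 47.1980
CC = min(100, 47.1980) = 47.1980 ≈ 47.2%

47.2%


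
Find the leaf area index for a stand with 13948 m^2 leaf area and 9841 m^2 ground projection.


LAI = 13948 / 9841 = 1.4173 ≈ 1.42

1.42


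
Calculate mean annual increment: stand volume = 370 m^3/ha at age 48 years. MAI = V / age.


MAI = 370 / 48 = 7.7083 ≈ 7.71 m^3/ha/yr

7.71 m^3/ha/yr


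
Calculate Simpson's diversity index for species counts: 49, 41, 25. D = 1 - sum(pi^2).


Total N = 49 + 41 + 25 = 115
Per-species terms:
  p = 49/115 = 0.426087; p^2 = 0.426087^2 = 0.181550
  p = 41/115 = 0.356522; p^2 = 0.356522^2 = 0.127108
  p = 25/115 = 0.217391; p^2 = 0.217391^2 = 0.047259
sum(p^2) = 0.181550 + 0.127108 + 0.047259 = 0.355917
D = 1 - 0.355917 = 0.644083 ≈ 0.6441

0.6441


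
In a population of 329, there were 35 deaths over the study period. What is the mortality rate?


Mortality rate = 35 / 329 = 0.106383 ≈ 0.1064

0.1064


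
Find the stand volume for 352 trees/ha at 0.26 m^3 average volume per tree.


V_stand = 352 * 0.26 = 91.52 ≈ 91.5 m^3/ha

91.5 m^3/ha


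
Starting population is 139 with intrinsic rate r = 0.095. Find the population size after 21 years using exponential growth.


r*t = 0.095 * 21 = 1.995
exp(1.995) = 7.35220
N = 139 * 7.35220 = 1021.96 ≈ 1022

1022


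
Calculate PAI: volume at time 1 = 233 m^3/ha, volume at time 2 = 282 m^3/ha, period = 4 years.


PAI = (V2 - V1) / period = (282 - 233) / 4 = 49 / 4 = 12.25 m^3/ha/yr

12.25 m^3/ha/yr


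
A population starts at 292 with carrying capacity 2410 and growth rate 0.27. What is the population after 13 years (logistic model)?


(K - N0)/N0 = (2410 - 292)/292 = 2118/292 = 7.25342
r*t = 0.27 * 13 = 3.51; exp(-3.51) = 0.0298969
7.25342 * 0.0298969 = 0.216855
1 + 0.216855 = 1.21686
N = 2410 / 1.21686 = 1980.51 ≈ 1981

1981


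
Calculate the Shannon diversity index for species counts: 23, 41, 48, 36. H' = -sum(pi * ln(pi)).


Total N = 23 + 41 + 48 + 36 = 148
Per-species terms:
  p = 23/148 = 0.155405; ln(p) = -1.861721; p*ln(p) = 0.155405 * (-1.861721) = -0.289321
  p = 41/148 = 0.277027; ln(p) = -1.283640; p*ln(p) = 0.277027 * (-1.283640) = -0.355603
  p = 48/148 = 0.324324; ln(p) = -1.126012; p*ln(p) = 0.324324 * (-1.126012) = -0.365193
  p = 36/148 = 0.243243; ln(p) = -1.413694; p*ln(p) = 0.243243 * (-1.413694) = -0.343871
sum(p*ln(p)) = (-0.289321) + (-0.355603) + (-0.365193) + (-0.343871) = -1.353988
H' = -(-1.353988) = 1.353988 ≈ 1.3540

1.3540


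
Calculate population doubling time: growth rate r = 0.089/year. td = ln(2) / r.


td = ln(2) / 0.089 = 0.693147 / 0.089 = 7.78817 ≈ 7.8 years

7.8 years


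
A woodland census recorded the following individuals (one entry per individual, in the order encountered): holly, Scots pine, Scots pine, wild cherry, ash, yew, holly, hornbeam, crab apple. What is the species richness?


Total individuals logged = 9
Distinct species (count of individuals): holly (2), Scots pine (2), wild cherry (1), ash (1), yew (1), hornbeam (1), crab apple (1)
Species richness = number of distinct species = 7

7


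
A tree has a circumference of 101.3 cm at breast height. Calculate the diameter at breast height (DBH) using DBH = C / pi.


DBH = C / pi = 101.3 / 3.141593 = 32.2448 ≈ 32.24 cm

32.24 cm


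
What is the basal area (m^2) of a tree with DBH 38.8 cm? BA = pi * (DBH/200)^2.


D/200 = 38.8/200 = 0.194 m
(D/200)^2 = 0.194^2 = 0.037636
BA = 3.141593 * 0.037636 = 0.118237 ≈ 0.1182 m^2

0.1182 m^2


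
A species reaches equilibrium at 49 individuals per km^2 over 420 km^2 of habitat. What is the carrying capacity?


K = 49 * 420 = 20580 individuals

20580 individuals


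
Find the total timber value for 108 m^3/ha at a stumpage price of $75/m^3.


Value = 108 * 75 = $8100/ha

$8100/ha


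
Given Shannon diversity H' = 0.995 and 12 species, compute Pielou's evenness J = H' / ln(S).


ln(12) = 2.48491
J = H' / ln(S) = 0.995 / 2.48491 = 0.400417 ≈ 0.4004

0.4004


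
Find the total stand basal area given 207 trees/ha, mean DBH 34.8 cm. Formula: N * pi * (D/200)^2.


(D/200)^2 = (34.8/200)^2 = 0.174^2 = 0.030276
Individual BA = 3.141593 * 0.030276 = 0.0951149 m^2
Stand BA = 207 * 0.0951149 = 19.6888 ≈ 19.69 m^2/ha

19.69 m^2/ha


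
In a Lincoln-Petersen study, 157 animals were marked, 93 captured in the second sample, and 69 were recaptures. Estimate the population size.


N = M * C / R = 157 * 93 / 69 = 14601 / 69 = 211.61 ≈ 212

212 individuals


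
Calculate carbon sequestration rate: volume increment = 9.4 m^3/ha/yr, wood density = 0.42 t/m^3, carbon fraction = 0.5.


C = 9.4 * 0.42 * 0.5 = 1.974 ≈ 1.97 t C/ha/yr

1.97 t C/ha/yr


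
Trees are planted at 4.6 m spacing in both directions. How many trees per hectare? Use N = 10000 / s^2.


N = 10000 / 4.6^2 = 10000 / 21.16 = 472.590 ≈ 473 trees/ha

473 trees/ha


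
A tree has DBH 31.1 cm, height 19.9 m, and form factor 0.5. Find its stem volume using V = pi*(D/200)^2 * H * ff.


(D/200)^2 = (31.1/200)^2 = 0.1555^2 = 0.02418025
BA = 3.141593 * 0.02418025 = 0.0759645 m^2
V = 0.0759645 * 19.9 * 0.5 = 0.755847 ≈ 0.756 m^3

0.756 m^3


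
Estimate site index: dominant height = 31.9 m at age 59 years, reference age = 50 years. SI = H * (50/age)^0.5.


50/59 = 0.847458
(0.847458)^0.5 = 0.920575
SI = 31.9 * 0.920575 = 29.3663 ≈ 29.4 m

29.4 m


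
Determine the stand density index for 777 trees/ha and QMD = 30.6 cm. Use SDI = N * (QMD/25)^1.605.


QMD/25 = 30.6/25 = 1.224
(1.224)^1.605 = exp(1.605 * ln(1.224)) = exp(1.605 * 0.202124) = exp(0.324409) = 1.38321
SDI = 777 * 1.38321 = 1074.75 ≈ 1075

1075


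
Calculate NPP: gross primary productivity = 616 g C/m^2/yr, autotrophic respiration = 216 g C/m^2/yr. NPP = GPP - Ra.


NPP = GPP - Ra = 616 - 216 = 400 g C/m^2/yr

400 g C/m^2/yr


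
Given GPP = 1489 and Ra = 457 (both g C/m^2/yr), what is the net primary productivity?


NPP = GPP - Ra = 1489 - 457 = 1032 g C/m^2/yr

1032 g C/m^2/yr


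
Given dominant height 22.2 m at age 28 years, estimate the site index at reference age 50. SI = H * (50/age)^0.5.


50/28 = 1.78571
(1.78571)^0.5 = 1.33630
SI = 22.2 * 1.33630 = 29.6659 ≈ 29.7 m

29.7 m


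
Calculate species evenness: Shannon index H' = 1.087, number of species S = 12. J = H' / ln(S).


ln(12) = 2.48491
J = H' / ln(S) = 1.087 / 2.48491 = 0.437440 ≈ 0.4374

0.4374


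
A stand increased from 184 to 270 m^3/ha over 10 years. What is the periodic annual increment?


PAI = (V2 - V1) / period = (270 - 184) / 10 = 86 / 10 = 8.60 m^3/ha/yr

8.60 m^3/ha/yr


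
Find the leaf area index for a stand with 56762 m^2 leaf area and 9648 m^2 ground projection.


LAI = 56762 / 9648 = 5.8833 ≈ 5.88

5.88


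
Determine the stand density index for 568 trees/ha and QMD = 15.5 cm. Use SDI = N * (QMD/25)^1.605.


QMD/25 = 15.5/25 = 0.62
(0.62)^1.605 = exp(1.605 * ln(0.62)) = exp(1.605 * (-0.478036)) = exp(-0.767248) = 0.464289
SDI = 568 * 0.464289 = 263.716 ≈ 264

264


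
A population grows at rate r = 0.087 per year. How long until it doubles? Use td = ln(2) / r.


td = ln(2) / 0.087 = 0.693147 / 0.087 = 7.96721 ≈ 8.0 years

8.0 years


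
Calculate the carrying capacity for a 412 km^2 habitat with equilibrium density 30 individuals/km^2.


K = 30 * 412 = 12360 individuals

12360 individuals


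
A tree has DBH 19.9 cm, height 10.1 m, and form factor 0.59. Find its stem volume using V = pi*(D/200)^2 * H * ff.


(D/200)^2 = (19.9/200)^2 = 0.0995^2 = 0.00990025
BA = 3.141593 * 0.00990025 = 0.0311026 m^2
V = 0.0311026 * 10.1 * 0.59 = 0.185340 ≈ 0.185 m^3

0.185 m^3


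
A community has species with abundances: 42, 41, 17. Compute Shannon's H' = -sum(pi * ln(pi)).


Total N = 42 + 41 + 17 = 100
Per-species terms:
  p = 42/100 = 0.420000; ln(p) = -0.867501; p*ln(p) = 0.420000 * (-0.867501) = -0.364350
  p = 41/100 = 0.410000; ln(p) = -0.891598; p*ln(p) = 0.410000 * (-0.891598) = -0.365555
  p = 17/100 = 0.170000; ln(p) = -1.771957; p*ln(p) = 0.170000 * (-1.771957) = -0.301233
sum(p*ln(p)) = (-0.364350) + (-0.365555) + (-0.301233) = -1.031138
H' = -(-1.031138) = 1.031138 ≈ 1.0311

1.0311


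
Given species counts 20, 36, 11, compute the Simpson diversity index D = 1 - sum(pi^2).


Total N = 20 + 36 + 11 = 67
Per-species terms:
  p = 20/67 = 0.298507; p^2 = 0.298507^2 = 0.089106
  p = 36/67 = 0.537313; p^2 = 0.537313^2 = 0.288705
  p = 11/67 = 0.164179; p^2 = 0.164179^2 = 0.026955
sum(p^2) = 0.089106 + 0.288705 + 0.026955 = 0.404766
D = 1 - 0.404766 = 0.595234 ≈ 0.5952

0.5952


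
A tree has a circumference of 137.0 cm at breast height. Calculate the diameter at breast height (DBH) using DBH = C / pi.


DBH = C / pi = 137.0 / 3.141593 = 43.6084 ≈ 43.61 cm

43.61 cm


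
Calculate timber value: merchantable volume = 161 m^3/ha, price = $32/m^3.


Value = 161 * 32 = $5152/ha

$5152/ha


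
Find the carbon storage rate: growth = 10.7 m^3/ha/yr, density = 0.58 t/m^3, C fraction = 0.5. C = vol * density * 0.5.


C = 10.7 * 0.58 * 0.5 = 3.103 ≈ 3.10 t C/ha/yr

3.10 t C/ha/yr


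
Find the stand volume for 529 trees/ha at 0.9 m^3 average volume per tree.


V_stand = 529 * 0.9 = 476.1 m^3/ha

476.1 m^3/ha


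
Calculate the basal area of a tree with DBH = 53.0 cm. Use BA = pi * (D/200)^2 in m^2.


D/200 = 53.0/200 = 0.265 m
(D/200)^2 = 0.265^2 = 0.070225
BA = 3.141593 * 0.070225 = 0.220618 ≈ 0.2206 m^2

0.2206 m^2


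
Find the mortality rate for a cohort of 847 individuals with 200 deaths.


Mortality rate = 200 / 847 = 0.236128 ≈ 0.2361

0.2361


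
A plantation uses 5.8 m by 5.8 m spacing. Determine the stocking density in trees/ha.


N = 10000 / 5.8^2 = 10000 / 33.64 = 297.265 ≈ 297 trees/ha

297 trees/ha


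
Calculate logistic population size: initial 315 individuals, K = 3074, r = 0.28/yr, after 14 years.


(K - N0)/N0 = (3074 - 315)/315 = 2759/315 = 8.75873
r*t = 0.28 * 14 = 3.92; exp(-3.92) = 0.0198411
8.75873 * 0.0198411 = 0.173783
1 + 0.173783 = 1.17378
N = 3074 / 1.17378 = 2618.89 ≈ 2619

2619


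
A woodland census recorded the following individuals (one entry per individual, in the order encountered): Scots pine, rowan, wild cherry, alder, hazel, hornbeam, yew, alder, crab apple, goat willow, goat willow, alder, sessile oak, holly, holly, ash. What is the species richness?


Total individuals logged = 16
Distinct species (count of individuals): Scots pine (1), rowan (1), wild cherry (1), alder (3), hazel (1), hornbeam (1), yew (1), crab apple (1), goat willow (2), sessile oak (1), holly (2), ash (1)
Species richness = number of distinct species = 12

12


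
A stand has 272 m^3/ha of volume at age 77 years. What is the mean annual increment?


MAI = 272 / 77 = 3.5325 ≈ 3.53 m^3/ha/yr

3.53 m^3/ha/yr


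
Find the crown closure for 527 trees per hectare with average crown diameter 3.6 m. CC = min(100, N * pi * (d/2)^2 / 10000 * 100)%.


(d/2)^2 = (3.6/2)^2 = 1.8^2 = 3.24
Crown area = 3.141593 * 3.24 = 10.1788 m^2
N * area / 10000 * 100 = 527 * 10.1788 / 10000 * 100 = 53.6423
CC = min(100, 53.6423) = 53.6423 ≈ 53.6%

53.6%


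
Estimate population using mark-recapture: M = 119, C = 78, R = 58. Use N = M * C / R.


N = M * C / R = 119 * 78 / 58 = 9282 / 58 = 160.03 ≈ 160

160 individuals


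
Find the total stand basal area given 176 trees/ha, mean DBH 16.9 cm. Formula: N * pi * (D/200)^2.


(D/200)^2 = (16.9/200)^2 = 0.0845^2 = 0.00714025
Individual BA = 3.141593 * 0.00714025 = 0.0224318 m^2
Stand BA = 176 * 0.0224318 = 3.94800 ≈ 3.95 m^2/ha

3.95 m^2/ha


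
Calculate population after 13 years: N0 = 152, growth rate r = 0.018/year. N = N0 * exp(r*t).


r*t = 0.018 * 13 = 0.234
exp(0.234) = 1.26364
N = 152 * 1.26364 = 192.073 ≈ 192

192


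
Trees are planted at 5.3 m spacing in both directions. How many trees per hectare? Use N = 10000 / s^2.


N = 10000 / 5.3^2 = 10000 / 28.09 = 355.999 ≈ 356 trees/ha

356 trees/ha


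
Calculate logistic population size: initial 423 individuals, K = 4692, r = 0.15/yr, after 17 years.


(K - N0)/N0 = (4692 - 423)/423 = 4269/423 = 10.0922
r*t = 0.15 * 17 = 2.55; exp(-2.55) = 0.0780817
10.0922 * 0.0780817 = 0.788016
1 + 0.788016 = 1.78802
N = 4692 / 1.78802 = 2624.13 ≈ 2624

2624


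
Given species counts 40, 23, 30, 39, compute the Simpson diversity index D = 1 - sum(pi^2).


Total N = 40 + 23 + 30 + 39 = 132
Per-species terms:
  p = 40/132 = 0.303030; p^2 = 0.303030^2 = 0.091827
  p = 23/132 = 0.174242; p^2 = 0.174242^2 = 0.030360
  p = 30/132 = 0.227273; p^2 = 0.227273^2 = 0.051653
  p = 39/132 = 0.295455; p^2 = 0.295455^2 = 0.087294
sum(p^2) = 0.091827 + 0.030360 + 0.051653 + 0.087294 = 0.261134
D = 1 - 0.261134 = 0.738866 ≈ 0.7389

0.7389


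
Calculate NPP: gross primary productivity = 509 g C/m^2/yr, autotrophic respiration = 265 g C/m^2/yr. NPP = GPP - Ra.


NPP = GPP - Ra = 509 - 265 = 244 g C/m^2/yr

244 g C/m^2/yr


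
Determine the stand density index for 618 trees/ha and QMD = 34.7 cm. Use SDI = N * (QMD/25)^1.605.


QMD/25 = 34.7/25 = 1.388
(1.388)^1.605 = exp(1.605 * ln(1.388)) = exp(1.605 * 0.327864) = exp(0.526222) = 1.69253
SDI = 618 * 1.69253 = 1045.98 ≈ 1046

1046


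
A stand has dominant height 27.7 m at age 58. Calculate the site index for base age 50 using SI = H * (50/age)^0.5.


50/58 = 0.862069
(0.862069)^0.5 = 0.928477
SI = 27.7 * 0.928477 = 25.7188 ≈ 25.7 m

25.7 m


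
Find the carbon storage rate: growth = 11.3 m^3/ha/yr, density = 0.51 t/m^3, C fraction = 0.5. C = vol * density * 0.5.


C = 11.3 * 0.51 * 0.5 = 2.8815 ≈ 2.88 t C/ha/yr

2.88 t C/ha/yr


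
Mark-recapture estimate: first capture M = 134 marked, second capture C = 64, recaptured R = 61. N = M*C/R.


N = M * C / R = 134 * 64 / 61 = 8576 / 61 = 140.59 ≈ 141

141 individuals


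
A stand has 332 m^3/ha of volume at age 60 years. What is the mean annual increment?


MAI = 332 / 60 = 5.5333 ≈ 5.53 m^3/ha/yr

5.53 m^3/ha/yr


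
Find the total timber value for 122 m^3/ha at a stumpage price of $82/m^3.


Value = 122 * 82 = $10004/ha

$10004/ha


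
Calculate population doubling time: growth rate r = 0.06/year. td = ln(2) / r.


td = ln(2) / 0.06 = 0.693147 / 0.06 = 11.5525 ≈ 11.6 years

11.6 years


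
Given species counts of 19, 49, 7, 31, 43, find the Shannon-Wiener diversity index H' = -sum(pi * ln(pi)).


Total N = 19 + 49 + 7 + 31 + 43 = 149
Per-species terms:
  p = 19/149 = 0.127517; ln(p) = -2.059506; p*ln(p) = 0.127517 * (-2.059506) = -0.262622
  p = 49/149 = 0.328859; ln(p) = -1.112126; p*ln(p) = 0.328859 * (-1.112126) = -0.365733
  p = 7/149 = 0.046980; ln(p) = -3.058033; p*ln(p) = 0.046980 * (-3.058033) = -0.143666
  p = 31/149 = 0.208054; ln(p) = -1.569958; p*ln(p) = 0.208054 * (-1.569958) = -0.326636
  p = 43/149 = 0.288591; ln(p) = -1.242745; p*ln(p) = 0.288591 * (-1.242745) = -0.358645
sum(p*ln(p)) = (-0.262622) + (-0.365733) + (-0.143666) + (-0.326636) + (-0.358645) = -1.457302
H' = -(-1.457302) = 1.457302 ≈ 1.4573

1.4573


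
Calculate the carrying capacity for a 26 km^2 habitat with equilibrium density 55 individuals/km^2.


K = 55 * 26 = 1430 individuals

1430 individuals


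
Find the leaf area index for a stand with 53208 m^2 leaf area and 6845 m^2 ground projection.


LAI = 53208 / 6845 = 7.7733 ≈ 7.77

7.77


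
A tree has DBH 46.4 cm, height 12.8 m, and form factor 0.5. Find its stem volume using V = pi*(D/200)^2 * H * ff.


(D/200)^2 = (46.4/200)^2 = 0.232^2 = 0.053824
BA = 3.141593 * 0.053824 = 0.169093 m^2
V = 0.169093 * 12.8 * 0.5 = 1.08220 ≈ 1.082 m^3

1.082 m^3


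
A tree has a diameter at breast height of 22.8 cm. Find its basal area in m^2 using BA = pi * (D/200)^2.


D/200 = 22.8/200 = 0.114 m
(D/200)^2 = 0.114^2 = 0.012996
BA = 3.141593 * 0.012996 = 0.0408281 ≈ 0.0408 m^2

0.0408 m^2


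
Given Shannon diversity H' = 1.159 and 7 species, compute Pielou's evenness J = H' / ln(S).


ln(7) = 1.94591
J = H' / ln(S) = 1.159 / 1.94591 = 0.595608 ≈ 0.5956

0.5956


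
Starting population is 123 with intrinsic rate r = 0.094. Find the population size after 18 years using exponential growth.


r*t = 0.094 * 18 = 1.692
exp(1.692) = 5.43033
N = 123 * 5.43033 = 667.931 ≈ 668

668


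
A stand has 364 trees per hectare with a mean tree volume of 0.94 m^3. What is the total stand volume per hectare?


V_stand = 364 * 0.94 = 342.16 ≈ 342.2 m^3/ha

342.2 m^3/ha


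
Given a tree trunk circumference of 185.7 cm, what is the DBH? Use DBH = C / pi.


DBH = C / pi = 185.7 / 3.141593 = 59.1101 ≈ 59.11 cm

59.11 cm


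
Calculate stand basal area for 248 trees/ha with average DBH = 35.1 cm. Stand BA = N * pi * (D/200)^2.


(D/200)^2 = (35.1/200)^2 = 0.1755^2 = 0.03080025
Individual BA = 3.141593 * 0.03080025 = 0.0967618 m^2
Stand BA = 248 * 0.0967618 = 23.9969 ≈ 24.00 m^2/ha

24.00 m^2/ha


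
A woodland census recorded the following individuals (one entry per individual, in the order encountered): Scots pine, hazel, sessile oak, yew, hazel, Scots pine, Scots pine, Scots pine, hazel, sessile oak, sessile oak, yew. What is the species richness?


Total individuals logged = 12
Distinct species (count of individuals): Scots pine (4), hazel (3), sessile oak (3), yew (2)
Species richness = number of distinct species = 4

4


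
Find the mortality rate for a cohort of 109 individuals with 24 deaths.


Mortality rate = 24 / 109 = 0.220183 ≈ 0.2202

0.2202


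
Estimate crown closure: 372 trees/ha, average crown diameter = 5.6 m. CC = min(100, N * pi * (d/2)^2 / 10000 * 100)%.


(d/2)^2 = (5.6/2)^2 = 2.8^2 = 7.84
Crown area = 3.141593 * 7.84 = 24.6301 m^2
N * area / 10000 * 100 = 372 * 24.6301 / 10000 * 100 = 91.6240
CC = min(100, 91.6240) = 91.6240 ≈ 91.6%

91.6%


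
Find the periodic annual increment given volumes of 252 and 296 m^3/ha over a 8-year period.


PAI = (V2 - V1) / period = (296 - 252) / 8 = 44 / 8 = 5.50 m^3/ha/yr

5.50 m^3/ha/yr


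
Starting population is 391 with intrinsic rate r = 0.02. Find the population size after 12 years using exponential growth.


r*t = 0.02 * 12 = 0.24
exp(0.24) = 1.27125
N = 391 * 1.27125 = 497.059 ≈ 497

497


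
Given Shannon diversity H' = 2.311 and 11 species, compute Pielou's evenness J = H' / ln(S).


ln(11) = 2.39790
J = H' / ln(S) = 2.311 / 2.39790 = 0.963760 ≈ 0.9638

0.9638


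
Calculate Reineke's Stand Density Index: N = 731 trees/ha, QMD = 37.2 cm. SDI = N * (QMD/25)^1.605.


QMD/25 = 37.2/25 = 1.488
(1.488)^1.605 = exp(1.605 * ln(1.488)) = exp(1.605 * 0.397433) = exp(0.637880) = 1.89246
SDI = 731 * 1.89246 = 1383.39 ≈ 1383

1383


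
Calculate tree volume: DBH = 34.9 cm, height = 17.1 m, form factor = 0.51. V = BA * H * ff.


(D/200)^2 = (34.9/200)^2 = 0.1745^2 = 0.03045025
BA = 3.141593 * 0.03045025 = 0.0956623 m^2
V = 0.0956623 * 17.1 * 0.51 = 0.834271 ≈ 0.834 m^3

0.834 m^3


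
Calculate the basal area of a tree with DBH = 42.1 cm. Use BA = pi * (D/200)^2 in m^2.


D/200 = 42.1/200 = 0.2105 m
(D/200)^2 = 0.2105^2 = 0.04431025
BA = 3.141593 * 0.04431025 = 0.139205 ≈ 0.1392 m^2

0.1392 m^2


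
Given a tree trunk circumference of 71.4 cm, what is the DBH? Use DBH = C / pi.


DBH = C / pi = 71.4 / 3.141593 = 22.7273 ≈ 22.73 cm

22.73 cm


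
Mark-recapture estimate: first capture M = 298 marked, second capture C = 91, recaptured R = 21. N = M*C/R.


N = M * C / R = 298 * 91 / 21 = 27118 / 21 = 1291.33 ≈ 1291

1291 individuals


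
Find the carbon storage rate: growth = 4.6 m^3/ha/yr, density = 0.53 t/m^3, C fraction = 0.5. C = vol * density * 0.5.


C = 4.6 * 0.53 * 0.5 = 1.219 ≈ 1.22 t C/ha/yr

1.22 t C/ha/yr


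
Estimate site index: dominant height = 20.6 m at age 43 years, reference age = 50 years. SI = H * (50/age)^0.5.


50/43 = 1.16279
(1.16279)^0.5 = 1.07833
SI = 20.6 * 1.07833 = 22.2136 ≈ 22.2 m

22.2 m


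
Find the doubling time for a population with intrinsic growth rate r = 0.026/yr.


td = ln(2) / 0.026 = 0.693147 / 0.026 = 26.6595 ≈ 26.7 years

26.7 years


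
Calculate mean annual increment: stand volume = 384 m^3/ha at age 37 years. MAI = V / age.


MAI = 384 / 37 = 10.3784 ≈ 10.38 m^3/ha/yr

10.38 m^3/ha/yr


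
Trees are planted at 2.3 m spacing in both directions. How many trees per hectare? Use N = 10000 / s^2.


N = 10000 / 2.3^2 = 10000 / 5.29 = 1890.36 ≈ 1890 trees/ha

1890 trees/ha


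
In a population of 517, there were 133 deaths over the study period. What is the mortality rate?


Mortality rate = 133 / 517 = 0.257253 ≈ 0.2573

0.2573


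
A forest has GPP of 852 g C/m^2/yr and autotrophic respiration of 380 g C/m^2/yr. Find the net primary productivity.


NPP = GPP - Ra = 852 - 380 = 472 g C/m^2/yr

472 g C/m^2/yr


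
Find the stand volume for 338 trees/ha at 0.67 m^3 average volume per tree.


V_stand = 338 * 0.67 = 226.46 ≈ 226.5 m^3/ha

226.5 m^3/ha


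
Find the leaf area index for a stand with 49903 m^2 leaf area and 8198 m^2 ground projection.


LAI = 49903 / 8198 = 6.0872 ≈ 6.09

6.09


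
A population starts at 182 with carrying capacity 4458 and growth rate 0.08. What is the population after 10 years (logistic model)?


(K - N0)/N0 = (4458 - 182)/182 = 4276/182 = 23.4945
r*t = 0.08 * 10 = 0.8; exp(-0.8) = 0.449329
23.4945 * 0.449329 = 10.5568
1 + 10.5568 = 11.5568
N = 4458 / 11.5568 = 385.747 ≈ 386

386


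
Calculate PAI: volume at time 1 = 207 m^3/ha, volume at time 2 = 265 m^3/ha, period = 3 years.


PAI = (V2 - V1) / period = (265 - 207) / 3 = 58 / 3 = 19.3333 ≈ 19.33 m^3/ha/yr

19.33 m^3/ha/yr


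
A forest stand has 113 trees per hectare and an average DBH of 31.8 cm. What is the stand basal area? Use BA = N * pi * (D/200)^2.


(D/200)^2 = (31.8/200)^2 = 0.159^2 = 0.025281
Individual BA = 3.141593 * 0.025281 = 0.0794226 m^2
Stand BA = 113 * 0.0794226 = 8.97475 ≈ 8.97 m^2/ha

8.97 m^2/ha


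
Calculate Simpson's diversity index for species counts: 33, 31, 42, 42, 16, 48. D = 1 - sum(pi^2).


Total N = 33 + 31 + 42 + 42 + 16 + 48 = 212
Per-species terms:
  p = 33/212 = 0.155660; p^2 = 0.155660^2 = 0.024230
  p = 31/212 = 0.146226; p^2 = 0.146226^2 = 0.021382
  p = 42/212 = 0.198113; p^2 = 0.198113^2 = 0.039249
  p = 42/212 = 0.198113; p^2 = 0.198113^2 = 0.039249
  p = 16/212 = 0.075472; p^2 = 0.075472^2 = 0.005696
  p = 48/212 = 0.226415; p^2 = 0.226415^2 = 0.051264
sum(p^2) = 0.024230 + 0.021382 + 0.039249 + 0.039249 + 0.005696 + 0.051264 = 0.181070
D = 1 - 0.181070 = 0.818930 ≈ 0.8189

0.8189


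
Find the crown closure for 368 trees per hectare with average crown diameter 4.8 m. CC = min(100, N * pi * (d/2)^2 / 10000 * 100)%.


(d/2)^2 = (4.8/2)^2 = 2.4^2 = 5.76
Crown area = 3.141593 * 5.76 = 18.0956 m^2
N * area / 10000 * 100 = 368 * 18.0956 / 10000 * 100 = 66.5918
CC = min(100, 66.5918) = 66.5918 ≈ 66.6%

66.6%


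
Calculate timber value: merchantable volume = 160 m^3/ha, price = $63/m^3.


Value = 160 * 63 = $10080/ha

$10080/ha


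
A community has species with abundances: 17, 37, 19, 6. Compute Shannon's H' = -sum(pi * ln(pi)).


Total N = 17 + 37 + 19 + 6 = 79
Per-species terms:
  p = 17/79 = 0.215190; ln(p) = -1.536234; p*ln(p) = 0.215190 * (-1.536234) = -0.330582
  p = 37/79 = 0.468354; ln(p) = -0.758531; p*ln(p) = 0.468354 * (-0.758531) = -0.355261
  p = 19/79 = 0.240506; ln(p) = -1.425010; p*ln(p) = 0.240506 * (-1.425010) = -0.342723
  p = 6/79 = 0.075949; ln(p) = -2.577693; p*ln(p) = 0.075949 * (-2.577693) = -0.195773
sum(p*ln(p)) = (-0.330582) + (-0.355261) + (-0.342723) + (-0.195773) = -1.224339
H' = -(-1.224339) = 1.224339 ≈ 1.2243

1.2243


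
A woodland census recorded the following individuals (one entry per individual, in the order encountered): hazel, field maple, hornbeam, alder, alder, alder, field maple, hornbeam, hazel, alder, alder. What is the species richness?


Total individuals logged = 11
Distinct species (count of individuals): hazel (2), field maple (2), hornbeam (2), alder (5)
Species richness = number of distinct species = 4

4


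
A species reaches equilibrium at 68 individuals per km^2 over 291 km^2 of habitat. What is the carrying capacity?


K = 68 * 291 = 19788 individuals

19788 individuals


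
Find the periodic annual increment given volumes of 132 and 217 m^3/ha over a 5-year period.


PAI = (V2 - V1) / period = (217 - 132) / 5 = 85 / 5 = 17.00 m^3/ha/yr

17.00 m^3/ha/yr


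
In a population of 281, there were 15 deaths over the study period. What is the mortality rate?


Mortality rate = 15 / 281 = 0.053381 ≈ 0.0534

0.0534


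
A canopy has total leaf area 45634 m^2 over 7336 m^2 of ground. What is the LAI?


LAI = 45634 / 7336 = 6.2206 ≈ 6.22

6.22


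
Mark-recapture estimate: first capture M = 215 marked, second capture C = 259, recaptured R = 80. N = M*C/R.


N = M * C / R = 215 * 259 / 80 = 55685 / 80 = 696.06 ≈ 696

696 individuals


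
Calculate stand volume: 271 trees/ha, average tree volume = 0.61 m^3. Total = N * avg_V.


V_stand = 271 * 0.61 = 165.31 ≈ 165.3 m^3/ha

165.3 m^3/ha


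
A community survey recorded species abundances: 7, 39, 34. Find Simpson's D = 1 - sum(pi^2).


Total N = 7 + 39 + 34 = 80
Per-species terms:
  p = 7/80 = 0.087500; p^2 = 0.087500^2 = 0.007656
  p = 39/80 = 0.487500; p^2 = 0.487500^2 = 0.237656
  p = 34/80 = 0.425000; p^2 = 0.425000^2 = 0.180625
sum(p^2) = 0.007656 + 0.237656 + 0.180625 = 0.425937
D = 1 - 0.425937 = 0.574063 ≈ 0.5741

0.5741


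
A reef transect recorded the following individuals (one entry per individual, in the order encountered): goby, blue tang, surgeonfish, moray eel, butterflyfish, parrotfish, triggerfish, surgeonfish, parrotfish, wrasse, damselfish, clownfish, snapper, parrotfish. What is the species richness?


Total individuals logged = 14
Distinct species (count of individuals): goby (1), blue tang (1), surgeonfish (2), moray eel (1), butterflyfish (1), parrotfish (3), triggerfish (1), wrasse (1), damselfish (1), clownfish (1), snapper (1)
Species richness = number of distinct species = 11

11


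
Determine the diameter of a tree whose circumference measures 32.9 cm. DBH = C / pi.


DBH = C / pi = 32.9 / 3.141593 = 10.4724 ≈ 10.47 cm

10.47 cm


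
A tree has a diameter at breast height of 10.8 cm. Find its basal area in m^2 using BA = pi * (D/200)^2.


D/200 = 10.8/200 = 0.054 m
(D/200)^2 = 0.054^2 = 0.002916
BA = 3.141593 * 0.002916 = 0.00916089 ≈ 0.0092 m^2

0.0092 m^2


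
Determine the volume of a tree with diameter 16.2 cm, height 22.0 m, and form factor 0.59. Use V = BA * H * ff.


(D/200)^2 = (16.2/200)^2 = 0.081^2 = 0.006561
BA = 3.141593 * 0.006561 = 0.0206120 m^2
V = 0.0206120 * 22.0 * 0.59 = 0.267544 ≈ 0.268 m^3

0.268 m^3


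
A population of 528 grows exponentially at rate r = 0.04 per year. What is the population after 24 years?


r*t = 0.04 * 24 = 0.96
exp(0.96) = 2.61170
N = 528 * 2.61170 = 1378.98 ≈ 1379

1379


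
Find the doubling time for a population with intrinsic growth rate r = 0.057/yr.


td = ln(2) / 0.057 = 0.693147 / 0.057 = 12.1605 ≈ 12.2 years

12.2 years


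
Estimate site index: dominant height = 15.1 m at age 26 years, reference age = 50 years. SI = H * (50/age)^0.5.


50/26 = 1.92308
(1.92308)^0.5 = 1.38675
SI = 15.1 * 1.38675 = 20.9399 ≈ 20.9 m

20.9 m


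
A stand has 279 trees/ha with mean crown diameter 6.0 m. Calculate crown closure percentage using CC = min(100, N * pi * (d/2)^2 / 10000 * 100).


(d/2)^2 = (6.0/2)^2 = 3^2 = 9
Crown area = 3.141593 * 9 = 28.2743 m^2
N * area / 10000 * 100 = 279 * 28.2743 / 10000 * 100 = 78.8853
CC = min(100, 78.8853) = 78.8853 ≈ 78.9%

78.9%


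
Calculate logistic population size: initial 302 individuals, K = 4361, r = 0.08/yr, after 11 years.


(K - N0)/N0 = (4361 - 302)/302 = 4059/302 = 13.4404
r*t = 0.08 * 11 = 0.88; exp(-0.88) = 0.414783
13.4404 * 0.414783 = 5.57485
1 + 5.57485 = 6.57485
N = 4361 / 6.57485 = 663.285 ≈ 663

663


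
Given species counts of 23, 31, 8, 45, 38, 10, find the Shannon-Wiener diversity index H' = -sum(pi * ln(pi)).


Total N = 23 + 31 + 8 + 45 + 38 + 10 = 155
Per-species terms:
  p = 23/155 = 0.148387; ln(p) = -1.907932; p*ln(p) = 0.148387 * (-1.907932) = -0.283112
  p = 31/155 = 0.200000; ln(p) = -1.609438; p*ln(p) = 0.200000 * (-1.609438) = -0.321888
  p = 8/155 = 0.051613; ln(p) = -2.963982; p*ln(p) = 0.051613 * (-2.963982) = -0.152980
  p = 45/155 = 0.290323; ln(p) = -1.236761; p*ln(p) = 0.290323 * (-1.236761) = -0.359060
  p = 38/155 = 0.245161; ln(p) = -1.405840; p*ln(p) = 0.245161 * (-1.405840) = -0.344657
  p = 10/155 = 0.064516; ln(p) = -2.740842; p*ln(p) = 0.064516 * (-2.740842) = -0.176828
sum(p*ln(p)) = (-0.283112) + (-0.321888) + (-0.152980) + (-0.359060) + (-0.344657) + (-0.176828) = -1.638525
H' = -(-1.638525) = 1.638525 ≈ 1.6385

1.6385


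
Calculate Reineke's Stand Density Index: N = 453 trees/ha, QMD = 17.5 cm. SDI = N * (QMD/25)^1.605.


QMD/25 = 17.5/25 = 0.7
(0.7)^1.605 = exp(1.605 * ln(0.7)) = exp(1.605 * (-0.356675)) = exp(-0.572463) = 0.564134
SDI = 453 * 0.564134 = 255.553 ≈ 256

256


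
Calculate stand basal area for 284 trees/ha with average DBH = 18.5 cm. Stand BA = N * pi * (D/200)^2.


(D/200)^2 = (18.5/200)^2 = 0.0925^2 = 0.00855625
Individual BA = 3.141593 * 0.00855625 = 0.0268803 m^2
Stand BA = 284 * 0.0268803 = 7.63401 ≈ 7.63 m^2/ha

7.63 m^2/ha


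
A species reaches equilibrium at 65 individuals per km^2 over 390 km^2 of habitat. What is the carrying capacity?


K = 65 * 390 = 25350 individuals

25350 individuals


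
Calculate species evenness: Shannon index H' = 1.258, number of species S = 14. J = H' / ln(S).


ln(14) = 2.63906
J = H' / ln(S) = 1.258 / 2.63906 = 0.476685 ≈ 0.4767

0.4767


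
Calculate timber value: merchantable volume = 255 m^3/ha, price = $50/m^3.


Value = 255 * 50 = $12750/ha

$12750/ha


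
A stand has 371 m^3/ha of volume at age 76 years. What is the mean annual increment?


MAI = 371 / 76 = 4.8816 ≈ 4.88 m^3/ha/yr

4.88 m^3/ha/yr


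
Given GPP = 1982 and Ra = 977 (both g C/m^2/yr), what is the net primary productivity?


NPP = GPP - Ra = 1982 - 977 = 1005 g C/m^2/yr

1005 g C/m^2/yr


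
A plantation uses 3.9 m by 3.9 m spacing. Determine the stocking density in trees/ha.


N = 10000 / 3.9^2 = 10000 / 15.21 = 657.462 ≈ 657 trees/ha

657 trees/ha


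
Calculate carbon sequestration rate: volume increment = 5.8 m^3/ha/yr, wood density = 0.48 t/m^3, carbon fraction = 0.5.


C = 5.8 * 0.48 * 0.5 = 1.392 ≈ 1.39 t C/ha/yr

1.39 t C/ha/yr


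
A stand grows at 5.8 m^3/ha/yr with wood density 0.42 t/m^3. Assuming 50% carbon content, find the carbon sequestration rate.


C = 5.8 * 0.42 * 0.5 = 1.218 ≈ 1.22 t C/ha/yr

1.22 t C/ha/yr


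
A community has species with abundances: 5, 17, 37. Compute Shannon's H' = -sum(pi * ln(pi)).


Total N = 5 + 17 + 37 = 59
Per-species terms:
  p = 5/59 = 0.084746; ln(p) = -2.468097; p*ln(p) = 0.084746 * (-2.468097) = -0.209161
  p = 17/59 = 0.288136; ln(p) = -1.244323; p*ln(p) = 0.288136 * (-1.244323) = -0.358534
  p = 37/59 = 0.627119; ln(p) = -0.466619; p*ln(p) = 0.627119 * (-0.466619) = -0.292626
sum(p*ln(p)) = (-0.209161) + (-0.358534) + (-0.292626) = -0.860321
H' = -(-0.860321) = 0.860321 ≈ 0.8603

0.8603


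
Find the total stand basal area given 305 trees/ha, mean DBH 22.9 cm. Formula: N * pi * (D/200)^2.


(D/200)^2 = (22.9/200)^2 = 0.1145^2 = 0.01311025
Individual BA = 3.141593 * 0.01311025 = 0.0411871 m^2
Stand BA = 305 * 0.0411871 = 12.5621 ≈ 12.56 m^2/ha

12.56 m^2/ha


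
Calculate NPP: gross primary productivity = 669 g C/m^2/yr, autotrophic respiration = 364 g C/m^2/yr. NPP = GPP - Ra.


NPP = GPP - Ra = 669 - 364 = 305 g C/m^2/yr

305 g C/m^2/yr


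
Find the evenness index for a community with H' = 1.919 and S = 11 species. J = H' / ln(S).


ln(11) = 2.39790
J = H' / ln(S) = 1.919 / 2.39790 = 0.800284 ≈ 0.8003

0.8003


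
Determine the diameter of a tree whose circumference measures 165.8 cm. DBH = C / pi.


DBH = C / pi = 165.8 / 3.141593 = 52.7758 ≈ 52.78 cm

52.78 cm


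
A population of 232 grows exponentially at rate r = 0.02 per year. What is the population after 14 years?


r*t = 0.02 * 14 = 0.28
exp(0.28) = 1.32313
N = 232 * 1.32313 = 306.966 ≈ 307

307


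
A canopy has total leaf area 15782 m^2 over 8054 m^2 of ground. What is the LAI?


LAI = 15782 / 8054 = 1.9595 ≈ 1.96

1.96


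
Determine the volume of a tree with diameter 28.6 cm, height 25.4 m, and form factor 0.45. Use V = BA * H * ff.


(D/200)^2 = (28.6/200)^2 = 0.143^2 = 0.020449
BA = 3.141593 * 0.020449 = 0.0642424 m^2
V = 0.0642424 * 25.4 * 0.45 = 0.734291 ≈ 0.734 m^3

0.734 m^3


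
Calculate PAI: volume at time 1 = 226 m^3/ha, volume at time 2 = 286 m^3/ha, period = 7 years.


PAI = (V2 - V1) / period = (286 - 226) / 7 = 60 / 7 = 8.5714 ≈ 8.57 m^3/ha/yr

8.57 m^3/ha/yr


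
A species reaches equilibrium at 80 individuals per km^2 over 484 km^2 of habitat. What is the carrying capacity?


K = 80 * 484 = 38720 individuals

38720 individuals


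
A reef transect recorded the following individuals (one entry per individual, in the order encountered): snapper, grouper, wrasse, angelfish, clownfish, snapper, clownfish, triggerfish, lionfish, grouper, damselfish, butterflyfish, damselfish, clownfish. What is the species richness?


Total individuals logged = 14
Distinct species (count of individuals): snapper (2), grouper (2), wrasse (1), angelfish (1), clownfish (3), triggerfish (1), lionfish (1), damselfish (2), butterflyfish (1)
Species richness = number of distinct species = 9

9


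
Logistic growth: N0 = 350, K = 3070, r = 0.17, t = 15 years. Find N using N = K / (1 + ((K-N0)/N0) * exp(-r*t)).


(K - N0)/N0 = (3070 - 350)/350 = 2720/350 = 7.77143
r*t = 0.17 * 15 = 2.55; exp(-2.55) = 0.0780817
7.77143 * 0.0780817 = 0.606806
1 + 0.606806 = 1.60681
N = 3070 / 1.60681 = 1910.62 ≈ 1911

1911


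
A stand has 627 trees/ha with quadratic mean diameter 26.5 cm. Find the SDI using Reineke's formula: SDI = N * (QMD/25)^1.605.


QMD/25 = 26.5/25 = 1.06
(1.06)^1.605 = exp(1.605 * ln(1.06)) = exp(1.605 * 0.0582689) = exp(0.0935216) = 1.09803
SDI = 627 * 1.09803 = 688.465 ≈ 688

688


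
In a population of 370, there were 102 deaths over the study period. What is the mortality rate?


Mortality rate = 102 / 370 = 0.275676 ≈ 0.2757

0.2757


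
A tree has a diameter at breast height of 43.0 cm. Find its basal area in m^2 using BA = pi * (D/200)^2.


D/200 = 43.0/200 = 0.215 m
(D/200)^2 = 0.215^2 = 0.046225
BA = 3.141593 * 0.046225 = 0.145220 ≈ 0.1452 m^2

0.1452 m^2


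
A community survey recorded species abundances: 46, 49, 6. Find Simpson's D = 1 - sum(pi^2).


Total N = 46 + 49 + 6 = 101
Per-species terms:
  p = 46/101 = 0.455446; p^2 = 0.455446^2 = 0.207431
  p = 49/101 = 0.485149; p^2 = 0.485149^2 = 0.235370
  p = 6/101 = 0.059406; p^2 = 0.059406^2 = 0.003529
sum(p^2) = 0.207431 + 0.235370 + 0.003529 = 0.446330
D = 1 - 0.446330 = 0.553670 ≈ 0.5537

0.5537
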